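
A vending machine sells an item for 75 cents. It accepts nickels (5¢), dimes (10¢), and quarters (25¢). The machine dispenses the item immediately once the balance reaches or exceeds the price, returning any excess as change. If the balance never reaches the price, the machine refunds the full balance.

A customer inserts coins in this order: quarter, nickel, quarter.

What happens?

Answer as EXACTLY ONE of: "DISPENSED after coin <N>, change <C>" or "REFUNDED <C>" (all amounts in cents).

Price: 75¢
Coin 1 (quarter, 25¢): balance = 25¢
Coin 2 (nickel, 5¢): balance = 30¢
Coin 3 (quarter, 25¢): balance = 55¢
All coins inserted, balance 55¢ < price 75¢ → REFUND 55¢

Answer: REFUNDED 55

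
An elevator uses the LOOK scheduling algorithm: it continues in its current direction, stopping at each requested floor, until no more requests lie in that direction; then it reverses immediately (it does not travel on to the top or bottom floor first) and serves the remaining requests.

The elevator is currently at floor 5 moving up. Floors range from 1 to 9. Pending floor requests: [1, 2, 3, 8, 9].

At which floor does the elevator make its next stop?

Current floor: 5, direction: up
Requests above: [8, 9]
Requests below: [1, 2, 3]
Moving up and requests lie above → nearest above is min([8, 9]) = 8

Answer: 8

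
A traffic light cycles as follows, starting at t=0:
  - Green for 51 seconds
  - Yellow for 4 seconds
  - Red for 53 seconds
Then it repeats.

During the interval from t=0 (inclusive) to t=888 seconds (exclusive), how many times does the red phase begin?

Cycle = 51+4+53 = 108s
red phase starts at t = k*108 + 55 for k=0,1,2,...
Need k*108+55 < 888 → k < 7.713
k ∈ {0, ..., 7} → 8 starts

Answer: 8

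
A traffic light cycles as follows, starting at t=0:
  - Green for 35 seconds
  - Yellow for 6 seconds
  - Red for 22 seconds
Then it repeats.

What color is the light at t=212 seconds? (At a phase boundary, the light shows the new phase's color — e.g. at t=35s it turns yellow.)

Cycle length = 35 + 6 + 22 = 63s
t = 212, phase_t = 212 mod 63 = 23
23 < 35 (green end) → GREEN

Answer: green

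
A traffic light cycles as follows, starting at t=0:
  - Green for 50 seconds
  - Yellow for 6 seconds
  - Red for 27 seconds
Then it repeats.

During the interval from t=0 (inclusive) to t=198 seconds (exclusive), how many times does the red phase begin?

Answer: 2

Derivation:
Cycle = 50+6+27 = 83s
red phase starts at t = k*83 + 56 for k=0,1,2,...
Need k*83+56 < 198 → k < 1.711
k ∈ {0, ..., 1} → 2 starts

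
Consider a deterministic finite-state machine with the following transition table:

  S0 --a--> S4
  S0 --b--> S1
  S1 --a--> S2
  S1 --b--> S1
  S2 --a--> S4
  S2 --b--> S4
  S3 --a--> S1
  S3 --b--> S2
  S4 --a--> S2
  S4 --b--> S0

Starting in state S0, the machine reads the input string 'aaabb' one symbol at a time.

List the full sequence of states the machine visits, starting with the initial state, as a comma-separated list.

Answer: S0, S4, S2, S4, S0, S1

Derivation:
Start: S0
  read 'a': S0 --a--> S4
  read 'a': S4 --a--> S2
  read 'a': S2 --a--> S4
  read 'b': S4 --b--> S0
  read 'b': S0 --b--> S1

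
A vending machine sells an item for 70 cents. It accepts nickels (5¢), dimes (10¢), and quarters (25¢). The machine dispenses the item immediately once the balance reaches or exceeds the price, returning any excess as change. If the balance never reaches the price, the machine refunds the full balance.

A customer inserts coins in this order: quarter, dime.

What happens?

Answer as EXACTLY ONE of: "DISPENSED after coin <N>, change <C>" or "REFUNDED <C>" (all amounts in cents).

Answer: REFUNDED 35

Derivation:
Price: 70¢
Coin 1 (quarter, 25¢): balance = 25¢
Coin 2 (dime, 10¢): balance = 35¢
All coins inserted, balance 35¢ < price 70¢ → REFUND 35¢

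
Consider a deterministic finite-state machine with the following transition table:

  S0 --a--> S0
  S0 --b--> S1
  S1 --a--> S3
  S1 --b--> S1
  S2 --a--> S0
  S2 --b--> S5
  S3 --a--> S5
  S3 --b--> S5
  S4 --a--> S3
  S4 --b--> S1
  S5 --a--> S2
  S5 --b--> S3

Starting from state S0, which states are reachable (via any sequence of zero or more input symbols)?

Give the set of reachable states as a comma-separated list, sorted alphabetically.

BFS from S0:
  visit S0: S0--a-->S0 (seen), S0--b-->S1 (new)
  visit S1: S1--a-->S3 (new), S1--b-->S1 (seen)
  visit S3: S3--a-->S5 (new), S3--b-->S5 (seen)
  visit S5: S5--a-->S2 (new), S5--b-->S3 (seen)
  visit S2: S2--a-->S0 (seen), S2--b-->S5 (seen)

Answer: S0, S1, S2, S3, S5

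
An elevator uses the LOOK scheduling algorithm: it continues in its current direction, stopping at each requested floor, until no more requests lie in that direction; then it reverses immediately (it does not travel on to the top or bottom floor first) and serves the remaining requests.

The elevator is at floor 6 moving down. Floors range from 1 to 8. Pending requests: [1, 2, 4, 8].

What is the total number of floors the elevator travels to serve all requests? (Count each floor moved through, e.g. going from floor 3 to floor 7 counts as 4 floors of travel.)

Start at floor 6 moving down, LOOK stop order: [4, 2, 1, 8]
  6 → 4: |4-6| = 2, total = 2
  4 → 2: |2-4| = 2, total = 4
  2 → 1: |1-2| = 1, total = 5
  1 → 8: |8-1| = 7, total = 12

Answer: 12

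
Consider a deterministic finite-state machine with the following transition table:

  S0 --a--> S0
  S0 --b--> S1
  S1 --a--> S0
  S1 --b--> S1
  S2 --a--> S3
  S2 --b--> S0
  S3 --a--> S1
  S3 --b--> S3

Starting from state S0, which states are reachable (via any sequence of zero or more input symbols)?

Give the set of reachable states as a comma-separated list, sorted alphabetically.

BFS from S0:
  visit S0: S0--a-->S0 (seen), S0--b-->S1 (new)
  visit S1: S1--a-->S0 (seen), S1--b-->S1 (seen)

Answer: S0, S1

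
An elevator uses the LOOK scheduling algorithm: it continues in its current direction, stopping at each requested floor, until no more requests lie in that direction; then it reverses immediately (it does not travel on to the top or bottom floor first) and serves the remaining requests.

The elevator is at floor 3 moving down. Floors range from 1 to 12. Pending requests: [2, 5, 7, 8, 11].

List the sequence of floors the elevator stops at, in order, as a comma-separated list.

Answer: 2, 5, 7, 8, 11

Derivation:
Current: 3, moving DOWN
Serve below first (descending): [2]
Then reverse, serve above (ascending): [5, 7, 8, 11]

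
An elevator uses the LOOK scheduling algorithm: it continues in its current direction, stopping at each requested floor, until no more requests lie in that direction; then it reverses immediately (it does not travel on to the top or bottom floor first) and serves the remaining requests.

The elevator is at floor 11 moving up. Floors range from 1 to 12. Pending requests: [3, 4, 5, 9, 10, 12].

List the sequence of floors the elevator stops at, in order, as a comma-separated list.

Current: 11, moving UP
Serve above first (ascending): [12]
Then reverse, serve below (descending): [10, 9, 5, 4, 3]

Answer: 12, 10, 9, 5, 4, 3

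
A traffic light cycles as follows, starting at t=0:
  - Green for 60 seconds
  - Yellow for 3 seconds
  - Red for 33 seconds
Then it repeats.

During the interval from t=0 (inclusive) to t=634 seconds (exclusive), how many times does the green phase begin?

Cycle = 60+3+33 = 96s
green phase starts at t = k*96 + 0 for k=0,1,2,...
Need k*96+0 < 634 → k < 6.604
k ∈ {0, ..., 6} → 7 starts

Answer: 7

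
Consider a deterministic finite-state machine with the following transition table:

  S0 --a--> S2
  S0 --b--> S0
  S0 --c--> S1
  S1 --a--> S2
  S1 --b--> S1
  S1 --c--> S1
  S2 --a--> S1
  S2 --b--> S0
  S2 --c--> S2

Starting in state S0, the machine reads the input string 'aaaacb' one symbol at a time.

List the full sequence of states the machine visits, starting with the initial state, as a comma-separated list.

Answer: S0, S2, S1, S2, S1, S1, S1

Derivation:
Start: S0
  read 'a': S0 --a--> S2
  read 'a': S2 --a--> S1
  read 'a': S1 --a--> S2
  read 'a': S2 --a--> S1
  read 'c': S1 --c--> S1
  read 'b': S1 --b--> S1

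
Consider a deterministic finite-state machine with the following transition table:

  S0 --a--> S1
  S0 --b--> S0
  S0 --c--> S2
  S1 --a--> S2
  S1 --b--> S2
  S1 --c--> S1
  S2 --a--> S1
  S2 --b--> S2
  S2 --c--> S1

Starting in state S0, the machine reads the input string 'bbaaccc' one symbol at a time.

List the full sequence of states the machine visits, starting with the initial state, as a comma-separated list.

Answer: S0, S0, S0, S1, S2, S1, S1, S1

Derivation:
Start: S0
  read 'b': S0 --b--> S0
  read 'b': S0 --b--> S0
  read 'a': S0 --a--> S1
  read 'a': S1 --a--> S2
  read 'c': S2 --c--> S1
  read 'c': S1 --c--> S1
  read 'c': S1 --c--> S1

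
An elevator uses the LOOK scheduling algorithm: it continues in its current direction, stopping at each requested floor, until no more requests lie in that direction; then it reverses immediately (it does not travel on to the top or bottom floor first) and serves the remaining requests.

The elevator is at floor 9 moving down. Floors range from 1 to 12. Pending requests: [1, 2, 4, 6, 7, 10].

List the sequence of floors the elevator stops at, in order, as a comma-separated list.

Answer: 7, 6, 4, 2, 1, 10

Derivation:
Current: 9, moving DOWN
Serve below first (descending): [7, 6, 4, 2, 1]
Then reverse, serve above (ascending): [10]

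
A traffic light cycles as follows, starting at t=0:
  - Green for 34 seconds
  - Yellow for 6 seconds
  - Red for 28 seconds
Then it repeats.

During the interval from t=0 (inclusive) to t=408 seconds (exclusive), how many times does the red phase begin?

Cycle = 34+6+28 = 68s
red phase starts at t = k*68 + 40 for k=0,1,2,...
Need k*68+40 < 408 → k < 5.412
k ∈ {0, ..., 5} → 6 starts

Answer: 6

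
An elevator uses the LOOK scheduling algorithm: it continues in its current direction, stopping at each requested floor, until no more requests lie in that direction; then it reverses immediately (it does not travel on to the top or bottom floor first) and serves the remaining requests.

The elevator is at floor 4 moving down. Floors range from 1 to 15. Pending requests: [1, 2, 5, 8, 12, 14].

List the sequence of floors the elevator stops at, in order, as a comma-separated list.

Answer: 2, 1, 5, 8, 12, 14

Derivation:
Current: 4, moving DOWN
Serve below first (descending): [2, 1]
Then reverse, serve above (ascending): [5, 8, 12, 14]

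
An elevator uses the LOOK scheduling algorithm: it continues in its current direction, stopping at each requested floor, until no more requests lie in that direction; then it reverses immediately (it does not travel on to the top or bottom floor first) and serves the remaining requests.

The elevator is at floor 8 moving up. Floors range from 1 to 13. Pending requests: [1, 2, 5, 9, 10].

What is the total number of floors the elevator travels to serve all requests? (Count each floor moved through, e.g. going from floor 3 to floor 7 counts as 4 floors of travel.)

Answer: 11

Derivation:
Start at floor 8 moving up, LOOK stop order: [9, 10, 5, 2, 1]
  8 → 9: |9-8| = 1, total = 1
  9 → 10: |10-9| = 1, total = 2
  10 → 5: |5-10| = 5, total = 7
  5 → 2: |2-5| = 3, total = 10
  2 → 1: |1-2| = 1, total = 11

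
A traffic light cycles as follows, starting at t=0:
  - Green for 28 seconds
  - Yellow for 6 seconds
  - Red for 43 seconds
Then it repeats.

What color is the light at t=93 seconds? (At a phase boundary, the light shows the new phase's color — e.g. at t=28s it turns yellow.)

Answer: green

Derivation:
Cycle length = 28 + 6 + 43 = 77s
t = 93, phase_t = 93 mod 77 = 16
16 < 28 (green end) → GREEN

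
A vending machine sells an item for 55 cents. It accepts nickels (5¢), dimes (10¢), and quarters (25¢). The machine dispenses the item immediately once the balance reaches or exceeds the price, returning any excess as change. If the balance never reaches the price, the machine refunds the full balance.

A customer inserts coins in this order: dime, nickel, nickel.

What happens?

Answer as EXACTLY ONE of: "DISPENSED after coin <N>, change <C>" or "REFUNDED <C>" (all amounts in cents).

Answer: REFUNDED 20

Derivation:
Price: 55¢
Coin 1 (dime, 10¢): balance = 10¢
Coin 2 (nickel, 5¢): balance = 15¢
Coin 3 (nickel, 5¢): balance = 20¢
All coins inserted, balance 20¢ < price 55¢ → REFUND 20¢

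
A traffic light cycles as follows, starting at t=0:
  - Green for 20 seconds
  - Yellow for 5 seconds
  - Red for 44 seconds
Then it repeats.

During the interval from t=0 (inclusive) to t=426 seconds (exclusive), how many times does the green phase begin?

Answer: 7

Derivation:
Cycle = 20+5+44 = 69s
green phase starts at t = k*69 + 0 for k=0,1,2,...
Need k*69+0 < 426 → k < 6.174
k ∈ {0, ..., 6} → 7 starts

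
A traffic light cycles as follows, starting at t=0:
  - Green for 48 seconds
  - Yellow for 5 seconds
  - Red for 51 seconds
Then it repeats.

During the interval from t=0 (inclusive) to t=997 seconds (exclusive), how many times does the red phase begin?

Cycle = 48+5+51 = 104s
red phase starts at t = k*104 + 53 for k=0,1,2,...
Need k*104+53 < 997 → k < 9.077
k ∈ {0, ..., 9} → 10 starts

Answer: 10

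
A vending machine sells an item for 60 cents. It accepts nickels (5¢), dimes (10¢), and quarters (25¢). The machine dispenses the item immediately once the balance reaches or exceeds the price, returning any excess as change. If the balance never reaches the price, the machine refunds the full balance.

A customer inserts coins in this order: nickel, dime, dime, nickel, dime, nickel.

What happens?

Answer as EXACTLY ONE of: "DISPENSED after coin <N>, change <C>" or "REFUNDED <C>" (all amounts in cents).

Price: 60¢
Coin 1 (nickel, 5¢): balance = 5¢
Coin 2 (dime, 10¢): balance = 15¢
Coin 3 (dime, 10¢): balance = 25¢
Coin 4 (nickel, 5¢): balance = 30¢
Coin 5 (dime, 10¢): balance = 40¢
Coin 6 (nickel, 5¢): balance = 45¢
All coins inserted, balance 45¢ < price 60¢ → REFUND 45¢

Answer: REFUNDED 45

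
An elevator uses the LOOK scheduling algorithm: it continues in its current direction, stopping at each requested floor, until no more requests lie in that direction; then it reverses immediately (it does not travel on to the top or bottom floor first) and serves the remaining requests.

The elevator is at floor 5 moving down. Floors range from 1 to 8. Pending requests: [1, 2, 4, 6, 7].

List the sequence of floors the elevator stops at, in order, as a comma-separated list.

Answer: 4, 2, 1, 6, 7

Derivation:
Current: 5, moving DOWN
Serve below first (descending): [4, 2, 1]
Then reverse, serve above (ascending): [6, 7]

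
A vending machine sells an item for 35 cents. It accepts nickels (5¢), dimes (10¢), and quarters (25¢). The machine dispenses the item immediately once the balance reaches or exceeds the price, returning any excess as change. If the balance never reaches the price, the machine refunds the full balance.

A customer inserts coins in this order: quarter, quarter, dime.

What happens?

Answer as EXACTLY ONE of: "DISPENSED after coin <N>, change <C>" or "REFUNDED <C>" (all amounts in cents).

Price: 35¢
Coin 1 (quarter, 25¢): balance = 25¢
Coin 2 (quarter, 25¢): balance = 50¢
  → balance >= price → DISPENSE, change = 50 - 35 = 15¢

Answer: DISPENSED after coin 2, change 15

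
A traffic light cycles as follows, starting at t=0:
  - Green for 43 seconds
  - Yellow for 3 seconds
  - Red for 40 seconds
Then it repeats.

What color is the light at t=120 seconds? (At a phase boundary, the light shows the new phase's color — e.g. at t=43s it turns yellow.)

Answer: green

Derivation:
Cycle length = 43 + 3 + 40 = 86s
t = 120, phase_t = 120 mod 86 = 34
34 < 43 (green end) → GREEN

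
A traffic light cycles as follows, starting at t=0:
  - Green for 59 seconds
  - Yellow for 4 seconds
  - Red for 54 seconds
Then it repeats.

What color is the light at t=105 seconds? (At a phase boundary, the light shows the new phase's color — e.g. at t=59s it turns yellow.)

Answer: red

Derivation:
Cycle length = 59 + 4 + 54 = 117s
t = 105, phase_t = 105 mod 117 = 105
105 >= 63 → RED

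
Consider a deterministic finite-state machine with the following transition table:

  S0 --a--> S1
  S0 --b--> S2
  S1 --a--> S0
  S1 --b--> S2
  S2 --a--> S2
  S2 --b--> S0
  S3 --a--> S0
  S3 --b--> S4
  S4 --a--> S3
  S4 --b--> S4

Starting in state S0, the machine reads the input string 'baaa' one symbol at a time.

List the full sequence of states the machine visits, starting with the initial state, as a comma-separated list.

Start: S0
  read 'b': S0 --b--> S2
  read 'a': S2 --a--> S2
  read 'a': S2 --a--> S2
  read 'a': S2 --a--> S2

Answer: S0, S2, S2, S2, S2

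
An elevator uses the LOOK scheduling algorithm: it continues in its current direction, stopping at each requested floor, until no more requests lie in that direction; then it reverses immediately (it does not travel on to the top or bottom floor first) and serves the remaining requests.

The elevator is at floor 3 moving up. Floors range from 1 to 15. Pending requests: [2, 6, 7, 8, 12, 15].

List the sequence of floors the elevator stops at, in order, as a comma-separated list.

Answer: 6, 7, 8, 12, 15, 2

Derivation:
Current: 3, moving UP
Serve above first (ascending): [6, 7, 8, 12, 15]
Then reverse, serve below (descending): [2]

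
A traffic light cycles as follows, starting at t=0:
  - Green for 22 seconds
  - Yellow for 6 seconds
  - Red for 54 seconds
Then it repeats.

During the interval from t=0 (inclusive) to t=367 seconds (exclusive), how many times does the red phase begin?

Cycle = 22+6+54 = 82s
red phase starts at t = k*82 + 28 for k=0,1,2,...
Need k*82+28 < 367 → k < 4.134
k ∈ {0, ..., 4} → 5 starts

Answer: 5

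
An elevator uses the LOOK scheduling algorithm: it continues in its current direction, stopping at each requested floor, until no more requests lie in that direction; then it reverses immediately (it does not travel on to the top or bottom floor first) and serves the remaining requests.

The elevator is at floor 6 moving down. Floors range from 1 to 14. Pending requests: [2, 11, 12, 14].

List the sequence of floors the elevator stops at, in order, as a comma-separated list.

Answer: 2, 11, 12, 14

Derivation:
Current: 6, moving DOWN
Serve below first (descending): [2]
Then reverse, serve above (ascending): [11, 12, 14]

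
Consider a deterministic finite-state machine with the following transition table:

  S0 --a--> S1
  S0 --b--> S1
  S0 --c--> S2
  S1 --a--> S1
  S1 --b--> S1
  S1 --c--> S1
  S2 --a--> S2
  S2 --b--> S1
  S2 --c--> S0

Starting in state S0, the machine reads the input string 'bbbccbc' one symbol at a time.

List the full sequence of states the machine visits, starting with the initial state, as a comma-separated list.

Start: S0
  read 'b': S0 --b--> S1
  read 'b': S1 --b--> S1
  read 'b': S1 --b--> S1
  read 'c': S1 --c--> S1
  read 'c': S1 --c--> S1
  read 'b': S1 --b--> S1
  read 'c': S1 --c--> S1

Answer: S0, S1, S1, S1, S1, S1, S1, S1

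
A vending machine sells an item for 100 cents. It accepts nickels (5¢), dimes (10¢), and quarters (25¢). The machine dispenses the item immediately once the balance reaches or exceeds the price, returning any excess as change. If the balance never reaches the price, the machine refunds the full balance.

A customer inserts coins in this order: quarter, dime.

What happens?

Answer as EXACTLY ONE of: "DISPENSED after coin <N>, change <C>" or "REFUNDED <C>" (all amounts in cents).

Answer: REFUNDED 35

Derivation:
Price: 100¢
Coin 1 (quarter, 25¢): balance = 25¢
Coin 2 (dime, 10¢): balance = 35¢
All coins inserted, balance 35¢ < price 100¢ → REFUND 35¢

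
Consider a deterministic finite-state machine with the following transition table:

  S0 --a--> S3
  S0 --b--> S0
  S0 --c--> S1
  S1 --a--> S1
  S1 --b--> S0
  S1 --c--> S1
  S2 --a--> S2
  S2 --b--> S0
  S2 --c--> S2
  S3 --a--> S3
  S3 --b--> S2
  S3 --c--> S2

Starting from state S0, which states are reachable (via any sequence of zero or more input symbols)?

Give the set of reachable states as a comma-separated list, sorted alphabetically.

BFS from S0:
  visit S0: S0--a-->S3 (new), S0--b-->S0 (seen), S0--c-->S1 (new)
  visit S3: S3--a-->S3 (seen), S3--b-->S2 (new), S3--c-->S2 (seen)
  visit S1: S1--a-->S1 (seen), S1--b-->S0 (seen), S1--c-->S1 (seen)
  visit S2: S2--a-->S2 (seen), S2--b-->S0 (seen), S2--c-->S2 (seen)

Answer: S0, S1, S2, S3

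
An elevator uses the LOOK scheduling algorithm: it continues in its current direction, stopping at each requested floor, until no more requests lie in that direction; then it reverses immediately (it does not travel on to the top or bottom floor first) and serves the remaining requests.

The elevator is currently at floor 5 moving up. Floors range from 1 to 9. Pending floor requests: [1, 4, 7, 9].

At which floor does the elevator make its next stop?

Current floor: 5, direction: up
Requests above: [7, 9]
Requests below: [1, 4]
Moving up and requests lie above → nearest above is min([7, 9]) = 7

Answer: 7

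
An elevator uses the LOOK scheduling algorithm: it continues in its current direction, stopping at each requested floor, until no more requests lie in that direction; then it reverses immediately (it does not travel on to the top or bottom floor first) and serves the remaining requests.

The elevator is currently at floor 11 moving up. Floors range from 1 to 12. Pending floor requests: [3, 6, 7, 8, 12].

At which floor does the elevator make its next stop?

Current floor: 11, direction: up
Requests above: [12]
Requests below: [3, 6, 7, 8]
Moving up and requests lie above → nearest above is min([12]) = 12

Answer: 12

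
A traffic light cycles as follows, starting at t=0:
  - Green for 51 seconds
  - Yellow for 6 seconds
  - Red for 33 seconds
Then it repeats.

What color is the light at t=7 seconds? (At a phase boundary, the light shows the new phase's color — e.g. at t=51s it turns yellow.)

Answer: green

Derivation:
Cycle length = 51 + 6 + 33 = 90s
t = 7, phase_t = 7 mod 90 = 7
7 < 51 (green end) → GREEN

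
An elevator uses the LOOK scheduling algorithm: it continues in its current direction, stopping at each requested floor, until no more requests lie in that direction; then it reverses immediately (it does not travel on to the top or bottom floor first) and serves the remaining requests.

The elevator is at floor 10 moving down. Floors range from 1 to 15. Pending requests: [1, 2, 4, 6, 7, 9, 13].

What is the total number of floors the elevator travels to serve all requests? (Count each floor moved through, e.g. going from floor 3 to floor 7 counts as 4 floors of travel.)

Start at floor 10 moving down, LOOK stop order: [9, 7, 6, 4, 2, 1, 13]
  10 → 9: |9-10| = 1, total = 1
  9 → 7: |7-9| = 2, total = 3
  7 → 6: |6-7| = 1, total = 4
  6 → 4: |4-6| = 2, total = 6
  4 → 2: |2-4| = 2, total = 8
  2 → 1: |1-2| = 1, total = 9
  1 → 13: |13-1| = 12, total = 21

Answer: 21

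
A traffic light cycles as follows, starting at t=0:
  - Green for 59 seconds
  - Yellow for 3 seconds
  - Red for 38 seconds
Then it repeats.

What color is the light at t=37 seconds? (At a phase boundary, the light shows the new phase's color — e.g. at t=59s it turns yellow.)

Cycle length = 59 + 3 + 38 = 100s
t = 37, phase_t = 37 mod 100 = 37
37 < 59 (green end) → GREEN

Answer: green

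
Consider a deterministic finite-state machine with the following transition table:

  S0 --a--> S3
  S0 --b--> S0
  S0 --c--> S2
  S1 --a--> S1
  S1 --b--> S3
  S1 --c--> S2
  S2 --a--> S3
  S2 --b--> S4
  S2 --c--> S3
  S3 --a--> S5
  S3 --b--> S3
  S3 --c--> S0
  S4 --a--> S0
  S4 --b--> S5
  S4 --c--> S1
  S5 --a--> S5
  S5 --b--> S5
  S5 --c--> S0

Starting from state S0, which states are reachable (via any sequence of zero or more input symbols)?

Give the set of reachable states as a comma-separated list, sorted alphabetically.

BFS from S0:
  visit S0: S0--a-->S3 (new), S0--b-->S0 (seen), S0--c-->S2 (new)
  visit S3: S3--a-->S5 (new), S3--b-->S3 (seen), S3--c-->S0 (seen)
  visit S2: S2--a-->S3 (seen), S2--b-->S4 (new), S2--c-->S3 (seen)
  visit S5: S5--a-->S5 (seen), S5--b-->S5 (seen), S5--c-->S0 (seen)
  visit S4: S4--a-->S0 (seen), S4--b-->S5 (seen), S4--c-->S1 (new)
  visit S1: S1--a-->S1 (seen), S1--b-->S3 (seen), S1--c-->S2 (seen)

Answer: S0, S1, S2, S3, S4, S5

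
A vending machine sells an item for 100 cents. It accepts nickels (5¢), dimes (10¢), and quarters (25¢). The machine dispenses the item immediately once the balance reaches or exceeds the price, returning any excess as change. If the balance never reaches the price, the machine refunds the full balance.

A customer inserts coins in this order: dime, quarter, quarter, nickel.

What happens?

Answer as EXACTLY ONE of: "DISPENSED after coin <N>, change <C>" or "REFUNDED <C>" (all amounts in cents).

Price: 100¢
Coin 1 (dime, 10¢): balance = 10¢
Coin 2 (quarter, 25¢): balance = 35¢
Coin 3 (quarter, 25¢): balance = 60¢
Coin 4 (nickel, 5¢): balance = 65¢
All coins inserted, balance 65¢ < price 100¢ → REFUND 65¢

Answer: REFUNDED 65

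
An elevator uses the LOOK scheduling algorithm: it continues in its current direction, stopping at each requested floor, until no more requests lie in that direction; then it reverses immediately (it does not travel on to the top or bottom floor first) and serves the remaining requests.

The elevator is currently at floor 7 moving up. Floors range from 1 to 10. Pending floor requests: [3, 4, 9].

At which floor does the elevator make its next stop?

Current floor: 7, direction: up
Requests above: [9]
Requests below: [3, 4]
Moving up and requests lie above → nearest above is min([9]) = 9

Answer: 9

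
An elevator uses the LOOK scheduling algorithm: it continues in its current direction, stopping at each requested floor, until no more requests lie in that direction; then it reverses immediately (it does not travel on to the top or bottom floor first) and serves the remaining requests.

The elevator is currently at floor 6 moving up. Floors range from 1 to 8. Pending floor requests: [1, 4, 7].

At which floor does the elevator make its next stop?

Current floor: 6, direction: up
Requests above: [7]
Requests below: [1, 4]
Moving up and requests lie above → nearest above is min([7]) = 7

Answer: 7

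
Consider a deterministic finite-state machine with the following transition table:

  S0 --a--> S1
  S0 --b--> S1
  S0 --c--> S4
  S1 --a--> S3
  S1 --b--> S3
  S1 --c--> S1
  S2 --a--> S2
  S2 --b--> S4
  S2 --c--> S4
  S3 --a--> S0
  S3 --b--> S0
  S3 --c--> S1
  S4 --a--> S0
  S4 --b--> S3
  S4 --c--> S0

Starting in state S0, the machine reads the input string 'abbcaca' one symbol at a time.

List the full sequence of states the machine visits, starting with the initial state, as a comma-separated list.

Start: S0
  read 'a': S0 --a--> S1
  read 'b': S1 --b--> S3
  read 'b': S3 --b--> S0
  read 'c': S0 --c--> S4
  read 'a': S4 --a--> S0
  read 'c': S0 --c--> S4
  read 'a': S4 --a--> S0

Answer: S0, S1, S3, S0, S4, S0, S4, S0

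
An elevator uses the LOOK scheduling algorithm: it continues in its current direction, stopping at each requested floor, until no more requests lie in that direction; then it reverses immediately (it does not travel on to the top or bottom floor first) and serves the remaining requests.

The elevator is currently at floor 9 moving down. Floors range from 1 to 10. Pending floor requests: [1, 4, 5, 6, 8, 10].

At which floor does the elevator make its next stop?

Current floor: 9, direction: down
Requests above: [10]
Requests below: [1, 4, 5, 6, 8]
Moving down and requests lie below → nearest below is max([1, 4, 5, 6, 8]) = 8

Answer: 8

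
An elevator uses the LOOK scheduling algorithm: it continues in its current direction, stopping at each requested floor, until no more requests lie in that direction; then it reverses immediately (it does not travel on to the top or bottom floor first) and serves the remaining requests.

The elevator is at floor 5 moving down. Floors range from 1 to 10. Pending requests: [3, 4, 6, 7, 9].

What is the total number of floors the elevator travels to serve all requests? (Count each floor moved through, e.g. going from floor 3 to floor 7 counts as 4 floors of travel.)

Answer: 8

Derivation:
Start at floor 5 moving down, LOOK stop order: [4, 3, 6, 7, 9]
  5 → 4: |4-5| = 1, total = 1
  4 → 3: |3-4| = 1, total = 2
  3 → 6: |6-3| = 3, total = 5
  6 → 7: |7-6| = 1, total = 6
  7 → 9: |9-7| = 2, total = 8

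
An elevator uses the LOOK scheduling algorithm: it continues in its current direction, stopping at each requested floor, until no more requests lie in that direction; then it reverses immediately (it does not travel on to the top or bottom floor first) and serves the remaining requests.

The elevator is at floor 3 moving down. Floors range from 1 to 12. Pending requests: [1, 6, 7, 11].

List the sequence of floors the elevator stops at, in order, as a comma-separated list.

Current: 3, moving DOWN
Serve below first (descending): [1]
Then reverse, serve above (ascending): [6, 7, 11]

Answer: 1, 6, 7, 11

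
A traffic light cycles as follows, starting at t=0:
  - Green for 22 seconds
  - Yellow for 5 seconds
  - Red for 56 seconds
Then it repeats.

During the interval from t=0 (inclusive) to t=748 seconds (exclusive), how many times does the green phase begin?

Cycle = 22+5+56 = 83s
green phase starts at t = k*83 + 0 for k=0,1,2,...
Need k*83+0 < 748 → k < 9.012
k ∈ {0, ..., 9} → 10 starts

Answer: 10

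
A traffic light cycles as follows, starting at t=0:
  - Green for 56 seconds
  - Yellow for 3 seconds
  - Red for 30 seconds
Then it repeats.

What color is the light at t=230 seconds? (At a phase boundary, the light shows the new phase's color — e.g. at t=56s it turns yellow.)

Answer: green

Derivation:
Cycle length = 56 + 3 + 30 = 89s
t = 230, phase_t = 230 mod 89 = 52
52 < 56 (green end) → GREEN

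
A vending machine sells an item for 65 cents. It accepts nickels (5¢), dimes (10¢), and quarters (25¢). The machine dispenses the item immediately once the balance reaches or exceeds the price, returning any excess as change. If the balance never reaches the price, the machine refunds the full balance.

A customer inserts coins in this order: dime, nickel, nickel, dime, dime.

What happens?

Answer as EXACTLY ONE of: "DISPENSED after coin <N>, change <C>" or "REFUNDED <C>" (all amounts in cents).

Answer: REFUNDED 40

Derivation:
Price: 65¢
Coin 1 (dime, 10¢): balance = 10¢
Coin 2 (nickel, 5¢): balance = 15¢
Coin 3 (nickel, 5¢): balance = 20¢
Coin 4 (dime, 10¢): balance = 30¢
Coin 5 (dime, 10¢): balance = 40¢
All coins inserted, balance 40¢ < price 65¢ → REFUND 40¢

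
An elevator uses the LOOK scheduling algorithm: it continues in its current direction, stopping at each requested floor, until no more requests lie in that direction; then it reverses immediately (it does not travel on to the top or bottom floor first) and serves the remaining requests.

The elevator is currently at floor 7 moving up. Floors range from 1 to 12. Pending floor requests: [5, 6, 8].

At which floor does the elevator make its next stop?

Current floor: 7, direction: up
Requests above: [8]
Requests below: [5, 6]
Moving up and requests lie above → nearest above is min([8]) = 8

Answer: 8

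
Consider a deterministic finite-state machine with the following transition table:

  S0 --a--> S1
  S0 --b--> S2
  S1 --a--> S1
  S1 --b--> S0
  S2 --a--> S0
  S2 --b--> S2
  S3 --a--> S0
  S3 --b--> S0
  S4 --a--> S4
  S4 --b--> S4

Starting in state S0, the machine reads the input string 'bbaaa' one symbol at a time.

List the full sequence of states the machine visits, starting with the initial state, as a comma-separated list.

Start: S0
  read 'b': S0 --b--> S2
  read 'b': S2 --b--> S2
  read 'a': S2 --a--> S0
  read 'a': S0 --a--> S1
  read 'a': S1 --a--> S1

Answer: S0, S2, S2, S0, S1, S1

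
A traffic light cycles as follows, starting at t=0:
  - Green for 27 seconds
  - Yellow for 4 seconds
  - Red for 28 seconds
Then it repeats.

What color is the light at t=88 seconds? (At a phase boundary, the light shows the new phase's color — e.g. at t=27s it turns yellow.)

Answer: yellow

Derivation:
Cycle length = 27 + 4 + 28 = 59s
t = 88, phase_t = 88 mod 59 = 29
27 <= 29 < 31 (yellow end) → YELLOW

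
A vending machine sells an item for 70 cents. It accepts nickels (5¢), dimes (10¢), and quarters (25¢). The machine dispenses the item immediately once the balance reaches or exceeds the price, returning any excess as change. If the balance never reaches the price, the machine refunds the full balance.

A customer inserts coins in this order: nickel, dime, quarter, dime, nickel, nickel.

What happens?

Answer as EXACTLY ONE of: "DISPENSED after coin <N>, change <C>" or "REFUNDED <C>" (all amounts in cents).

Price: 70¢
Coin 1 (nickel, 5¢): balance = 5¢
Coin 2 (dime, 10¢): balance = 15¢
Coin 3 (quarter, 25¢): balance = 40¢
Coin 4 (dime, 10¢): balance = 50¢
Coin 5 (nickel, 5¢): balance = 55¢
Coin 6 (nickel, 5¢): balance = 60¢
All coins inserted, balance 60¢ < price 70¢ → REFUND 60¢

Answer: REFUNDED 60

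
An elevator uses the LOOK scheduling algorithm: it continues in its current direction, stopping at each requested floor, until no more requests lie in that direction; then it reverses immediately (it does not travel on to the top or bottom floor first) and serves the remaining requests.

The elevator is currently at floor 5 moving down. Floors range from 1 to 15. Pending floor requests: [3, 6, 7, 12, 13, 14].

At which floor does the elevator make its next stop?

Answer: 3

Derivation:
Current floor: 5, direction: down
Requests above: [6, 7, 12, 13, 14]
Requests below: [3]
Moving down and requests lie below → nearest below is max([3]) = 3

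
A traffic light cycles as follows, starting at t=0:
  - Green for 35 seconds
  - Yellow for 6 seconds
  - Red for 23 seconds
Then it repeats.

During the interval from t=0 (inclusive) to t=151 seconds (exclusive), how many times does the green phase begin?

Cycle = 35+6+23 = 64s
green phase starts at t = k*64 + 0 for k=0,1,2,...
Need k*64+0 < 151 → k < 2.359
k ∈ {0, ..., 2} → 3 starts

Answer: 3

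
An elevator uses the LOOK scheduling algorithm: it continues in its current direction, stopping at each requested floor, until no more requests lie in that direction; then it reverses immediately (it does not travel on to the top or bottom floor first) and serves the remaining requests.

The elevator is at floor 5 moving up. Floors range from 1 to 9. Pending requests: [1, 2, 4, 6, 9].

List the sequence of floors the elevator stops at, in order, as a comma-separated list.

Current: 5, moving UP
Serve above first (ascending): [6, 9]
Then reverse, serve below (descending): [4, 2, 1]

Answer: 6, 9, 4, 2, 1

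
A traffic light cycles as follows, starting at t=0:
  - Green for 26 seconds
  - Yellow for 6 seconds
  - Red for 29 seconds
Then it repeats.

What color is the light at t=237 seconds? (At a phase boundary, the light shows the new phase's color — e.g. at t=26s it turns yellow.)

Cycle length = 26 + 6 + 29 = 61s
t = 237, phase_t = 237 mod 61 = 54
54 >= 32 → RED

Answer: red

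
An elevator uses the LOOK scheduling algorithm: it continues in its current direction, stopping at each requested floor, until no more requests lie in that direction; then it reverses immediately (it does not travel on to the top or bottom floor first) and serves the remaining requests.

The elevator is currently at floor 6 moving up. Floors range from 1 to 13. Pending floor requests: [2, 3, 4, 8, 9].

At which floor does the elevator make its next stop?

Current floor: 6, direction: up
Requests above: [8, 9]
Requests below: [2, 3, 4]
Moving up and requests lie above → nearest above is min([8, 9]) = 8

Answer: 8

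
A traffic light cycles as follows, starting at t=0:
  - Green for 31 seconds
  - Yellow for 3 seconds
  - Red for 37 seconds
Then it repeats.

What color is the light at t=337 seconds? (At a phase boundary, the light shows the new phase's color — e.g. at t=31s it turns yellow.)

Cycle length = 31 + 3 + 37 = 71s
t = 337, phase_t = 337 mod 71 = 53
53 >= 34 → RED

Answer: red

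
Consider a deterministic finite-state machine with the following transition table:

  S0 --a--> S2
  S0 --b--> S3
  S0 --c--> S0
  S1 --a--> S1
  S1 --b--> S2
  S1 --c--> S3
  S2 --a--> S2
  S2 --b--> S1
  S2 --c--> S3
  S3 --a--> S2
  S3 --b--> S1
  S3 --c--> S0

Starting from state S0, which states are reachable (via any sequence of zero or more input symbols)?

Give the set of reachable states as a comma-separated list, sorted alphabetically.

BFS from S0:
  visit S0: S0--a-->S2 (new), S0--b-->S3 (new), S0--c-->S0 (seen)
  visit S2: S2--a-->S2 (seen), S2--b-->S1 (new), S2--c-->S3 (seen)
  visit S3: S3--a-->S2 (seen), S3--b-->S1 (seen), S3--c-->S0 (seen)
  visit S1: S1--a-->S1 (seen), S1--b-->S2 (seen), S1--c-->S3 (seen)

Answer: S0, S1, S2, S3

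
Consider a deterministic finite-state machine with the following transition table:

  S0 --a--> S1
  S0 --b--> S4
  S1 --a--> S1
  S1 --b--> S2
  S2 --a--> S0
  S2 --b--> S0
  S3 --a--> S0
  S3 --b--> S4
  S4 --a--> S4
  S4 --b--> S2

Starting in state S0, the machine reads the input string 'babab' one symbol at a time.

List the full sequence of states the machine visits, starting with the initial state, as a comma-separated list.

Start: S0
  read 'b': S0 --b--> S4
  read 'a': S4 --a--> S4
  read 'b': S4 --b--> S2
  read 'a': S2 --a--> S0
  read 'b': S0 --b--> S4

Answer: S0, S4, S4, S2, S0, S4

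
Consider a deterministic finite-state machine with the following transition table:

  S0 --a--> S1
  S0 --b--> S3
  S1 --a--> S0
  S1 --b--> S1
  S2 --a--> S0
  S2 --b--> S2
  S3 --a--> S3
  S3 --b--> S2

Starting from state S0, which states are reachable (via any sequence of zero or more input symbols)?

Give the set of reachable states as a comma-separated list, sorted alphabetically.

Answer: S0, S1, S2, S3

Derivation:
BFS from S0:
  visit S0: S0--a-->S1 (new), S0--b-->S3 (new)
  visit S1: S1--a-->S0 (seen), S1--b-->S1 (seen)
  visit S3: S3--a-->S3 (seen), S3--b-->S2 (new)
  visit S2: S2--a-->S0 (seen), S2--b-->S2 (seen)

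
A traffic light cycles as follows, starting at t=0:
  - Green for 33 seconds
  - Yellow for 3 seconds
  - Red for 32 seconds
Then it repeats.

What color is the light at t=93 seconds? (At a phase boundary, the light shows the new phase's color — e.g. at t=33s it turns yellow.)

Answer: green

Derivation:
Cycle length = 33 + 3 + 32 = 68s
t = 93, phase_t = 93 mod 68 = 25
25 < 33 (green end) → GREEN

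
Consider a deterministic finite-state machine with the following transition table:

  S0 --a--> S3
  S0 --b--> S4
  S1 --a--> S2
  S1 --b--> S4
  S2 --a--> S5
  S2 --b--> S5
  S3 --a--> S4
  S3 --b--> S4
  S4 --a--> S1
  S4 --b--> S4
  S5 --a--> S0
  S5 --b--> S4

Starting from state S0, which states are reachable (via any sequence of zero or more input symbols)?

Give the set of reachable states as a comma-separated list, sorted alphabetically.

BFS from S0:
  visit S0: S0--a-->S3 (new), S0--b-->S4 (new)
  visit S3: S3--a-->S4 (seen), S3--b-->S4 (seen)
  visit S4: S4--a-->S1 (new), S4--b-->S4 (seen)
  visit S1: S1--a-->S2 (new), S1--b-->S4 (seen)
  visit S2: S2--a-->S5 (new), S2--b-->S5 (seen)
  visit S5: S5--a-->S0 (seen), S5--b-->S4 (seen)

Answer: S0, S1, S2, S3, S4, S5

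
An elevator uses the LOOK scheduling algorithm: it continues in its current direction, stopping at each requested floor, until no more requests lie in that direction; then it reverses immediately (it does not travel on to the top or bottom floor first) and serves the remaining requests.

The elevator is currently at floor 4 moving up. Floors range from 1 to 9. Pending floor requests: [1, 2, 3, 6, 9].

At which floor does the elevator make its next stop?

Answer: 6

Derivation:
Current floor: 4, direction: up
Requests above: [6, 9]
Requests below: [1, 2, 3]
Moving up and requests lie above → nearest above is min([6, 9]) = 6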